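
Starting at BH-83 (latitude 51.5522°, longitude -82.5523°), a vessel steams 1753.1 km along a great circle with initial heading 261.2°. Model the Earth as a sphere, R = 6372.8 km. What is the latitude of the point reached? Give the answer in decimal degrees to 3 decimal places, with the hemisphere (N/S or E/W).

δ = d/R = 1753.1/6372.8 = 0.275091 rad
φ₂ = arcsin(sin φ₁ cos δ + cos φ₁ sin δ cos θ)
   = arcsin(0.78317·0.96240 + 0.62180·0.27163·-0.15299) = 46.70965°
λ₂ = λ₁ + atan2(sin θ sin δ cos φ₁, cos δ − sin φ₁ sin φ₂) = -105.59899°

46.710°N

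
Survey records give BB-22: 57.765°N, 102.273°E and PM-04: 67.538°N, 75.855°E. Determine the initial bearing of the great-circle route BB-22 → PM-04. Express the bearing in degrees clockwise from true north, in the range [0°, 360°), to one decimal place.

Δλ = -26.4180°
y = sin Δλ · cos φ₂ = -0.169990
x = cos φ₁ sin φ₂ − sin φ₁ cos φ₂ cos Δλ = 0.203494
θ = atan2(y, x) = -39.8738° → 320.1262° (mod 360°)

320.1°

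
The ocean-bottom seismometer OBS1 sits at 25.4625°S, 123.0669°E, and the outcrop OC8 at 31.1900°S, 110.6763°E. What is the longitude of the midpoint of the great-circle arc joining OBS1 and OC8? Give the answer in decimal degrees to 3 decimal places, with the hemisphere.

Bx = cos φ₂ cos Δλ = 0.835529,  By = cos φ₂ sin Δλ = -0.183559
φₘ = atan2(sin φ₁ + sin φ₂, √((cos φ₁ + Bx)² + By²)) = -28.46654°
λₘ = λ₁ + atan2(By, cos φ₁ + Bx) = 117.03931°

117.039°E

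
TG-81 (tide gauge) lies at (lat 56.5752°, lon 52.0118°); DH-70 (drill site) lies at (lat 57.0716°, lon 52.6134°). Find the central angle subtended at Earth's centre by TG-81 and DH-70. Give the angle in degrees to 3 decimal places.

0.596°

Δφ = 0.4964°,  Δλ = 0.6016°
a = sin²(Δφ/2) + cos φ₁ cos φ₂ sin²(Δλ/2) = 0.000027
c = 2·arcsin(√a) = 0.010396 rad = 0.5956°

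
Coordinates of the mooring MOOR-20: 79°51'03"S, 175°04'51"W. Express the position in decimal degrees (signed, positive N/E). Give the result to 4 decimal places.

-79.8508°, -175.0808°

lat: 79.8508° S → -79.8508°
lon: 175.0808° W → -175.0808°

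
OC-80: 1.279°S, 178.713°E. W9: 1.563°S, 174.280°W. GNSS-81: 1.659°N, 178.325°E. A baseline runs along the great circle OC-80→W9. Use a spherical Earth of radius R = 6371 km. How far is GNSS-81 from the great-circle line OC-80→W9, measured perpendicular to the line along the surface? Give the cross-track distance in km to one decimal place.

δ₁₃ = central angle OC-80→GNSS-81 = 0.051723 rad  (haversine)
θ₁₃ = bearing OC-80→GNSS-81 = 352.477°,  θ₁₂ = bearing OC-80→W9 = 92.406°
dₓₜ = R·arcsin(sin δ₁₃ · sin(θ₁₃ − θ₁₂)) = 6371·arcsin(0.05170·sin(260.071°)) = -324.587 km
|dₓₜ| = 324.587 km

324.6 km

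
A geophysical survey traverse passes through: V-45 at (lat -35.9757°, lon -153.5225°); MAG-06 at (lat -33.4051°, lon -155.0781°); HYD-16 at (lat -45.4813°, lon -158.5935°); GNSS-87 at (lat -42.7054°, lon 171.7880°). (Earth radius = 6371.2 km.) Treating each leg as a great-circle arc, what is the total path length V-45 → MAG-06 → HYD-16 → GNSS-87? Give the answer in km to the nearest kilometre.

V-45→MAG-06: c = 0.050110 rad, d = 319.26 km
MAG-06→HYD-16: c = 0.215971 rad, d = 1375.99 km
HYD-16→GNSS-87: c = 0.372271 rad, d = 2371.81 km
Total = 319.26 + 1375.99 + 2371.81 = 4067.07 km

4067 km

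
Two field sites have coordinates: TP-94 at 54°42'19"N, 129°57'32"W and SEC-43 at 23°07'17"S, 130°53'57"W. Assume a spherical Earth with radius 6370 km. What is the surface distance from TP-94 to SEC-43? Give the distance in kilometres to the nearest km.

TP-94: φ = +54.70528°, λ = -129.95889°
SEC-43: φ = -23.12139°, λ = -130.89917°
Δφ = -77.8267°,  Δλ = -0.9403°
a = sin²(Δφ/2) + cos φ₁ cos φ₂ sin²(Δλ/2) = 0.394601
c = 2·arcsin(√a) = 1.358405 rad = 77.8309°
d = R·c = 6370 × 1.358405 = 8653.0 km

8653 km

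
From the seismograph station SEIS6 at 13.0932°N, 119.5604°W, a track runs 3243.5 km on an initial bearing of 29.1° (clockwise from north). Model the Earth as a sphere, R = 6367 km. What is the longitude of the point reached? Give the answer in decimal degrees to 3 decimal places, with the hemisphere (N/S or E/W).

102.095°W

δ = d/R = 3243.5/6367 = 0.509424 rad
φ₂ = arcsin(sin φ₁ cos δ + cos φ₁ sin δ cos θ)
   = arcsin(0.22654·0.87303 + 0.97400·0.48767·0.87377) = 37.79295°
λ₂ = λ₁ + atan2(sin θ sin δ cos φ₁, cos δ − sin φ₁ sin φ₂) = -102.09489°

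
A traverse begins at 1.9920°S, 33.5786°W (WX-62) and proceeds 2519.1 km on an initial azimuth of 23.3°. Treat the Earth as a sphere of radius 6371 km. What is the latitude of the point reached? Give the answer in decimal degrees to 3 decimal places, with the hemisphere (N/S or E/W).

18.752°N

δ = d/R = 2519.1/6371 = 0.395401 rad
φ₂ = arcsin(sin φ₁ cos δ + cos φ₁ sin δ cos θ)
   = arcsin(-0.03476·0.92284 + 0.99940·0.38518·0.91845) = 18.75208°
λ₂ = λ₁ + atan2(sin θ sin δ cos φ₁, cos δ − sin φ₁ sin φ₂) = -24.31968°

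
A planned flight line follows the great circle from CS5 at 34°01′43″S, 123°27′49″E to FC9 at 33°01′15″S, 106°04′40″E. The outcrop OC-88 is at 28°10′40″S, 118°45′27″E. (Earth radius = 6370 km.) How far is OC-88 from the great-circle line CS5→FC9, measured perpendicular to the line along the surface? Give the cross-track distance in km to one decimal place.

646.9 km

CS5: φ = -34.02861°, λ = +123.46361°
FC9: φ = -33.02083°, λ = +106.07778°
OC-88: φ = -28.17778°, λ = +118.75750°
δ₁₃ = central angle CS5→OC-88 = 0.123952 rad  (haversine)
θ₁₃ = bearing CS5→OC-88 = 324.200°,  θ₁₂ = bearing CS5→FC9 = 269.120°
dₓₜ = R·arcsin(sin δ₁₃ · sin(θ₁₃ − θ₁₂)) = 6370·arcsin(0.12364·sin(55.080°)) = 646.869 km
|dₓₜ| = 646.869 km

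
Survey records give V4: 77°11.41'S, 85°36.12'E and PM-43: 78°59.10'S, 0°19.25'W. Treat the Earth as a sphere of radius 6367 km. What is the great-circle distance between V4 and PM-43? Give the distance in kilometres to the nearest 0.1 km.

1803.3 km

V4: φ = -77.19017°, λ = +85.60200°
PM-43: φ = -78.98500°, λ = -0.32083°
Δφ = -1.7948°,  Δλ = -85.9228°
a = sin²(Δφ/2) + cos φ₁ cos φ₂ sin²(Δλ/2) = 0.019921
c = 2·arcsin(√a) = 0.283226 rad = 16.2276°
d = R·c = 6367 × 0.283226 = 1803.3 km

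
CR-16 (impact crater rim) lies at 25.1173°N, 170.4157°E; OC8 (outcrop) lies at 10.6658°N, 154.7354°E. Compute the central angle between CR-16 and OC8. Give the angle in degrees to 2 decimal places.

20.73°

Δφ = -14.4515°,  Δλ = -15.6803°
a = sin²(Δφ/2) + cos φ₁ cos φ₂ sin²(Δλ/2) = 0.032377
c = 2·arcsin(√a) = 0.361845 rad = 20.7322°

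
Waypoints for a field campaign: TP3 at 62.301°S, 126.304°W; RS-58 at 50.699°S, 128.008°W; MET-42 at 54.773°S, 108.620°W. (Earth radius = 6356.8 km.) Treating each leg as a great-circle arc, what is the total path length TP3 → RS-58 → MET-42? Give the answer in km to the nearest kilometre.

TP3→RS-58: c = 0.203139 rad, d = 1291.32 km
RS-58→MET-42: c = 0.216036 rad, d = 1373.30 km
Total = 1291.32 + 1373.30 = 2664.62 km

2665 km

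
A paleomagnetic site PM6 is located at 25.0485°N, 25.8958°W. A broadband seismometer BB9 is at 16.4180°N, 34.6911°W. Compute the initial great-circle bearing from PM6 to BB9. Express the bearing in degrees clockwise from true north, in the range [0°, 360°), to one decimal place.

Δλ = -8.7953°
y = sin Δλ · cos φ₂ = -0.146670
x = cos φ₁ sin φ₂ − sin φ₁ cos φ₂ cos Δλ = -0.145286
θ = atan2(y, x) = -134.7284° → 225.2716° (mod 360°)

225.3°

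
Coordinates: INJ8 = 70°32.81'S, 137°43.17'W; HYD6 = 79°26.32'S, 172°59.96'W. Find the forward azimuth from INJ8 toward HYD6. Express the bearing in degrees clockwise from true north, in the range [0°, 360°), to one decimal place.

209.6°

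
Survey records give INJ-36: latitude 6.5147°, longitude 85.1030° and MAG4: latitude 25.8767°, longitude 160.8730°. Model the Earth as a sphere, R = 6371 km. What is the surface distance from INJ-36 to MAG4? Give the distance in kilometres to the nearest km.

Δφ = 19.3620°,  Δλ = 75.7700°
a = sin²(Δφ/2) + cos φ₁ cos φ₂ sin²(Δλ/2) = 0.365371
c = 2·arcsin(√a) = 1.298174 rad = 74.3799°
d = R·c = 6371 × 1.298174 = 8270.7 km

8271 km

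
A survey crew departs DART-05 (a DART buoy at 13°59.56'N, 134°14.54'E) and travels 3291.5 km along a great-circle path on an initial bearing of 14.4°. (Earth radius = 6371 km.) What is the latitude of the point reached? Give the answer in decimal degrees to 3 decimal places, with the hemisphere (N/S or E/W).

DART-05: φ = +13.99267°, λ = +134.24233°
δ = d/R = 3291.5/6371 = 0.516638 rad
φ₂ = arcsin(sin φ₁ cos δ + cos φ₁ sin δ cos θ)
   = arcsin(0.24180·0.86948 + 0.97033·0.49396·0.96858) = 42.41405°
λ₂ = λ₁ + atan2(sin θ sin δ cos φ₁, cos δ − sin φ₁ sin φ₂) = 143.82022°

42.414°N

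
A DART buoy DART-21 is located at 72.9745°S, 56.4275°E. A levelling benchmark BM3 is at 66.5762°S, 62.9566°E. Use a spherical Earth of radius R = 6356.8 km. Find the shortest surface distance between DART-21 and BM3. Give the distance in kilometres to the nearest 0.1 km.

Δφ = 6.3983°,  Δλ = 6.5291°
a = sin²(Δφ/2) + cos φ₁ cos φ₂ sin²(Δλ/2) = 0.003492
c = 2·arcsin(√a) = 0.118253 rad = 6.7754°
d = R·c = 6356.8 × 0.118253 = 751.7 km

751.7 km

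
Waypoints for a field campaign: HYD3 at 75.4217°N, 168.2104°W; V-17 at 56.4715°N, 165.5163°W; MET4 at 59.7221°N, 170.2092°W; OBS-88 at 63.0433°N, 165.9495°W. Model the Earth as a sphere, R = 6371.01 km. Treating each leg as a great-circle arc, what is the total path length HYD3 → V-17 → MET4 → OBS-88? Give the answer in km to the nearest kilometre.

HYD3→V-17: c = 0.331216 rad, d = 2110.18 km
V-17→MET4: c = 0.071325 rad, d = 454.41 km
MET4→OBS-88: c = 0.067997 rad, d = 433.21 km
Total = 2110.18 + 454.41 + 433.21 = 2997.81 km

2998 km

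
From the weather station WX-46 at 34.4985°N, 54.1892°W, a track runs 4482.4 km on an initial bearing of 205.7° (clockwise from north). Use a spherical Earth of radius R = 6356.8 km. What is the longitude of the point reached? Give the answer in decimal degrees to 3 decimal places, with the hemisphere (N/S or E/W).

δ = d/R = 4482.4/6356.8 = 0.705135 rad
φ₂ = arcsin(sin φ₁ cos δ + cos φ₁ sin δ cos θ)
   = arcsin(0.56638·0.76152 + 0.82414·0.64814·-0.90108) = -2.86597°
λ₂ = λ₁ + atan2(sin θ sin δ cos φ₁, cos δ − sin φ₁ sin φ₂) = -70.53431°

70.534°W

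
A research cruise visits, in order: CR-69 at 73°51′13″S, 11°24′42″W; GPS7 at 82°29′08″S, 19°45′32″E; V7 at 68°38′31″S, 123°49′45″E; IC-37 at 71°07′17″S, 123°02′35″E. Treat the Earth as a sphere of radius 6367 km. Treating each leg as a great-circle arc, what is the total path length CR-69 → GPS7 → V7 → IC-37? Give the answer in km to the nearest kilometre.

CR-69: φ = -73.85361°, λ = -11.41167°
GPS7: φ = -82.48556°, λ = +19.75889°
V7: φ = -68.64194°, λ = +123.82917°
IC-37: φ = -71.12139°, λ = +123.04306°
CR-69→GPS7: c = 0.182338 rad, d = 1160.95 km
GPS7→V7: c = 0.423283 rad, d = 2695.04 km
V7→IC-37: c = 0.043530 rad, d = 277.16 km
Total = 1160.95 + 2695.04 + 277.16 = 4133.14 km

4133 km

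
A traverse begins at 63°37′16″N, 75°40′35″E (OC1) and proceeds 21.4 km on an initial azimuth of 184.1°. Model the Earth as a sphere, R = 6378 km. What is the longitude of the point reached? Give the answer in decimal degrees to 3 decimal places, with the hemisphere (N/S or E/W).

OC1: φ = +63.62111°, λ = +75.67639°
δ = d/R = 21.4/6378 = 0.003355 rad
φ₂ = arcsin(sin φ₁ cos δ + cos φ₁ sin δ cos θ)
   = arcsin(0.89588·0.99999 + 0.44431·0.00336·-0.99744) = 63.42936°
λ₂ = λ₁ + atan2(sin θ sin δ cos φ₁, cos δ − sin φ₁ sin φ₂) = 75.64566°

75.646°E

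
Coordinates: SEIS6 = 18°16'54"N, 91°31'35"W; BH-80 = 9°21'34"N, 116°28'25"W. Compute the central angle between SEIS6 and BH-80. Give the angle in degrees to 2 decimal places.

25.78°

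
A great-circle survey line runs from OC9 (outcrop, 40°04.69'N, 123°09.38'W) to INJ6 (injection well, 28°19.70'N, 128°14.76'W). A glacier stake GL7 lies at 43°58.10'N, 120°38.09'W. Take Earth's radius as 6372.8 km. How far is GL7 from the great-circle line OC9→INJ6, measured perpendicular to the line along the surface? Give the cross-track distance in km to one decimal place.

OC9: φ = +40.07817°, λ = -123.15633°
INJ6: φ = +28.32833°, λ = -128.24600°
GL7: φ = +43.96833°, λ = -120.63483°
δ₁₃ = central angle OC9→GL7 = 0.075347 rad  (haversine)
θ₁₃ = bearing OC9→GL7 = 24.875°,  θ₁₂ = bearing OC9→INJ6 = 201.193°
dₓₜ = R·arcsin(sin δ₁₃ · sin(θ₁₃ − θ₁₂)) = 6372.8·arcsin(0.07528·sin(-176.318°)) = -30.806 km
|dₓₜ| = 30.806 km

30.8 km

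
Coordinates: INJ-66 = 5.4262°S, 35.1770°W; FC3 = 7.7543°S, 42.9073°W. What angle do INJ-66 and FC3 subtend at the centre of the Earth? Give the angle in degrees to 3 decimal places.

8.024°

Δφ = -2.3281°,  Δλ = -7.7303°
a = sin²(Δφ/2) + cos φ₁ cos φ₂ sin²(Δλ/2) = 0.004895
c = 2·arcsin(√a) = 0.140041 rad = 8.0238°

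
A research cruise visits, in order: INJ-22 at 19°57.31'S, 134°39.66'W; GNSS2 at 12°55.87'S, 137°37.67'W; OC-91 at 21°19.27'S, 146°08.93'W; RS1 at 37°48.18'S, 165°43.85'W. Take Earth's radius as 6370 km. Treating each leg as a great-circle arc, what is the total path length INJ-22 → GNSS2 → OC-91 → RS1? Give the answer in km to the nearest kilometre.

4766 km

INJ-22: φ = -19.95517°, λ = -134.66100°
GNSS2: φ = -12.93117°, λ = -137.62783°
OC-91: φ = -21.32117°, λ = -146.14883°
RS1: φ = -37.80300°, λ = -165.73083°
INJ-22→GNSS2: c = 0.132255 rad, d = 842.46 km
GNSS2→OC-91: c = 0.203942 rad, d = 1299.11 km
OC-91→RS1: c = 0.411957 rad, d = 2624.17 km
Total = 842.46 + 1299.11 + 2624.17 = 4765.74 km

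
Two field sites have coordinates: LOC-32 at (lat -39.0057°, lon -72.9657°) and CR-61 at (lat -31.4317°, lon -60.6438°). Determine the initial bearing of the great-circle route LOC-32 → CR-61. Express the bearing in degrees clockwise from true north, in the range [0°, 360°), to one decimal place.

56.7°

Δλ = 12.3219°
y = sin Δλ · cos φ₂ = 0.182089
x = cos φ₁ sin φ₂ − sin φ₁ cos φ₂ cos Δλ = 0.119435
θ = atan2(y, x) = 56.7385° → 56.7385° (mod 360°)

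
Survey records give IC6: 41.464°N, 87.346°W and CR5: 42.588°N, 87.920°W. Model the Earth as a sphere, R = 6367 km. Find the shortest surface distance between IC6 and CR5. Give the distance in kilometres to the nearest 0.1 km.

Δφ = 1.1240°,  Δλ = -0.5740°
a = sin²(Δφ/2) + cos φ₁ cos φ₂ sin²(Δλ/2) = 0.000110
c = 2·arcsin(√a) = 0.020981 rad = 1.2021°
d = R·c = 6367 × 0.020981 = 133.6 km

133.6 km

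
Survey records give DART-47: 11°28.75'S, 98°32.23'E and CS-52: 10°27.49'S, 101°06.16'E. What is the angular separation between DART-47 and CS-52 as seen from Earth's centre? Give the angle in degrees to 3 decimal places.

DART-47: φ = -11.47917°, λ = +98.53717°
CS-52: φ = -10.45817°, λ = +101.10267°
Δφ = 1.0210°,  Δλ = 2.5655°
a = sin²(Δφ/2) + cos φ₁ cos φ₂ sin²(Δλ/2) = 0.000562
c = 2·arcsin(√a) = 0.047432 rad = 2.7177°

2.718°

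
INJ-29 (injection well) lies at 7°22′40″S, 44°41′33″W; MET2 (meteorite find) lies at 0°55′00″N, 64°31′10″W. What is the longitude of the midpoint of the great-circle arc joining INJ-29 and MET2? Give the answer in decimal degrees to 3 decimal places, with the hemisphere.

INJ-29: φ = -7.37778°, λ = -44.69250°
MET2: φ = +0.91667°, λ = -64.51944°
Bx = cos φ₂ cos Δλ = 0.940601,  By = cos φ₂ sin Δλ = -0.339137
φₘ = atan2(sin φ₁ + sin φ₂, √((cos φ₁ + Bx)² + By²)) = -3.27942°
λₘ = λ₁ + atan2(By, cos φ₁ + Bx) = -54.64695°

54.647°W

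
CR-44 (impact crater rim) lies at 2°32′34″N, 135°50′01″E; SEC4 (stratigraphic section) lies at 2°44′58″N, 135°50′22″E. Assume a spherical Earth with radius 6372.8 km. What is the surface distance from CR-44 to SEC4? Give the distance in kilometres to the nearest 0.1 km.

23.0 km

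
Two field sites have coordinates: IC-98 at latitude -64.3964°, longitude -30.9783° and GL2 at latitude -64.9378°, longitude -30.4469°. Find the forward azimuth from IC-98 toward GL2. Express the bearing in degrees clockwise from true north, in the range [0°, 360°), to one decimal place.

Δλ = 0.5314°
y = sin Δλ · cos φ₂ = 0.003929
x = cos φ₁ sin φ₂ − sin φ₁ cos φ₂ cos Δλ = -0.009466
θ = atan2(y, x) = 157.4588° → 157.4588° (mod 360°)

157.5°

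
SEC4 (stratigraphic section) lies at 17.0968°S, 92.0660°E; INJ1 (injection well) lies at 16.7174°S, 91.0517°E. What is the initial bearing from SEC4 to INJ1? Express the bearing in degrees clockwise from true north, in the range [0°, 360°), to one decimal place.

Δλ = -1.0143°
y = sin Δλ · cos φ₂ = -0.016954
x = cos φ₁ sin φ₂ − sin φ₁ cos φ₂ cos Δλ = 0.006578
θ = atan2(y, x) = -68.7951° → 291.2049° (mod 360°)

291.2°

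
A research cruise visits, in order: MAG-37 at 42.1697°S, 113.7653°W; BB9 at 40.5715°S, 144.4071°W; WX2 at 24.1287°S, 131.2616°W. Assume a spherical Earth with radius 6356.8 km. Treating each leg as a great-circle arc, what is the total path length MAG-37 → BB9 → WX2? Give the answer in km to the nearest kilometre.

4739 km

MAG-37→BB9: c = 0.400151 rad, d = 2543.68 km
BB9→WX2: c = 0.345409 rad, d = 2195.69 km
Total = 2543.68 + 2195.69 = 4739.37 km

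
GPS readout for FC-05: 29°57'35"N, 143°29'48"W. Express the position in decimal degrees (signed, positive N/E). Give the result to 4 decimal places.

lat: 29.9597° N → +29.9597°
lon: 143.4967° W → -143.4967°

+29.9597°, -143.4967°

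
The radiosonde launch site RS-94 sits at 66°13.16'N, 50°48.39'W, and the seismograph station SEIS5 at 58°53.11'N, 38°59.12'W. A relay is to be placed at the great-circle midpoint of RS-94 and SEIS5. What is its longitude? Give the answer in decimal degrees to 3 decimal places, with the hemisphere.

44.164°W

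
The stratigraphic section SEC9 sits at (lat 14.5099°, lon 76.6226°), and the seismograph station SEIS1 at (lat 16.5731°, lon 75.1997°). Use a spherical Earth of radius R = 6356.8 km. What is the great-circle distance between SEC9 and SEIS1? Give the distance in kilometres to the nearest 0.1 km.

274.8 km

Δφ = 2.0632°,  Δλ = -1.4229°
a = sin²(Δφ/2) + cos φ₁ cos φ₂ sin²(Δλ/2) = 0.000467
c = 2·arcsin(√a) = 0.043233 rad = 2.4771°
d = R·c = 6356.8 × 0.043233 = 274.8 km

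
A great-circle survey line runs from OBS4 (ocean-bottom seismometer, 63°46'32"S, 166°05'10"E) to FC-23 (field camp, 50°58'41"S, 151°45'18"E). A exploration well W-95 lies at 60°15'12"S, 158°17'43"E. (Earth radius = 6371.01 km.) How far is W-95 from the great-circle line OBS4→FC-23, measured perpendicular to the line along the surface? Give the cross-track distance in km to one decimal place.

OBS4: φ = -63.77556°, λ = +166.08611°
FC-23: φ = -50.97806°, λ = +151.75500°
W-95: φ = -60.25333°, λ = +158.29528°
δ₁₃ = central angle OBS4→W-95 = 0.088491 rad  (haversine)
θ₁₃ = bearing OBS4→W-95 = 310.442°,  θ₁₂ = bearing OBS4→FC-23 = 322.612°
dₓₜ = R·arcsin(sin δ₁₃ · sin(θ₁₃ − θ₁₂)) = 6371.01·arcsin(0.08838·sin(-12.170°)) = -118.704 km
|dₓₜ| = 118.704 km

118.7 km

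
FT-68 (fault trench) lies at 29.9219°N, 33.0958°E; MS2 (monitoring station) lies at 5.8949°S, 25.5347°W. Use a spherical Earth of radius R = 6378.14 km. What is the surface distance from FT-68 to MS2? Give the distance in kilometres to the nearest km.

Δφ = -35.8168°,  Δλ = -58.6305°
a = sin²(Δφ/2) + cos φ₁ cos φ₂ sin²(Δλ/2) = 0.301224
c = 2·arcsin(√a) = 1.161949 rad = 66.5748°
d = R·c = 6378.14 × 1.161949 = 7411.1 km

7411 km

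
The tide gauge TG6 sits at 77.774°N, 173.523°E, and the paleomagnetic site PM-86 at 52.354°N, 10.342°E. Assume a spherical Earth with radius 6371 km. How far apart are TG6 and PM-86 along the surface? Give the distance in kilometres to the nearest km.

Δφ = -25.4200°,  Δλ = -163.1810°
a = sin²(Δφ/2) + cos φ₁ cos φ₂ sin²(Δλ/2) = 0.174985
c = 2·arcsin(√a) = 0.863172 rad = 49.4561°
d = R·c = 6371 × 0.863172 = 5499.3 km

5499 km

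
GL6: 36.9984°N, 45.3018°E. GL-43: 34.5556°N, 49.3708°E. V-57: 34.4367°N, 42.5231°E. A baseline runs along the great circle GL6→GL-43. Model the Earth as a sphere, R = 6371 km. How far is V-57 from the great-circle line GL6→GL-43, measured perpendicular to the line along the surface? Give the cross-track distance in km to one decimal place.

376.8 km

δ₁₃ = central angle GL6→V-57 = 0.059571 rad  (haversine)
θ₁₃ = bearing GL6→V-57 = 222.189°,  θ₁₂ = bearing GL6→GL-43 = 125.297°
dₓₜ = R·arcsin(sin δ₁₃ · sin(θ₁₃ − θ₁₂)) = 6371·arcsin(0.05954·sin(96.892°)) = 376.778 km
|dₓₜ| = 376.778 km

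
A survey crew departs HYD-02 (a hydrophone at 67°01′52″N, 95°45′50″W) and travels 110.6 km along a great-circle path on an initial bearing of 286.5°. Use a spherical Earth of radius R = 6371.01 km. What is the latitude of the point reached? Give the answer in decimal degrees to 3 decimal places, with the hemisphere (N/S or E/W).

HYD-02: φ = +67.03111°, λ = -95.76389°
δ = d/R = 110.6/6371.01 = 0.017360 rad
φ₂ = arcsin(sin φ₁ cos δ + cos φ₁ sin δ cos θ)
   = arcsin(0.92072·0.99985 + 0.39023·0.01736·0.28402) = 67.29465°
λ₂ = λ₁ + atan2(sin θ sin δ cos φ₁, cos δ − sin φ₁ sin φ₂) = -98.23528°

67.295°N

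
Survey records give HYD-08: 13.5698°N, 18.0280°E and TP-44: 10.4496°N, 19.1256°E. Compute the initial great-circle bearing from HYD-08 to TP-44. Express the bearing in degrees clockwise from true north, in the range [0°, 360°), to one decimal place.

Δλ = 1.0976°
y = sin Δλ · cos φ₂ = 0.018838
x = cos φ₁ sin φ₂ − sin φ₁ cos φ₂ cos Δλ = -0.054389
θ = atan2(y, x) = 160.8961° → 160.8961° (mod 360°)

160.9°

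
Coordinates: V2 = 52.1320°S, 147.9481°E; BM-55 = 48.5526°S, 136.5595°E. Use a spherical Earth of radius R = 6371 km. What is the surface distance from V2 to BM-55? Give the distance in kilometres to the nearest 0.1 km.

899.5 km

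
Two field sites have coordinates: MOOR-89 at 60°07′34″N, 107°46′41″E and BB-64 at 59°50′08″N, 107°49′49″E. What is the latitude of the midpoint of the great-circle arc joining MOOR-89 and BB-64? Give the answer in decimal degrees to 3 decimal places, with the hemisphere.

MOOR-89: φ = +60.12611°, λ = +107.77806°
BB-64: φ = +59.83556°, λ = +107.83028°
Bx = cos φ₂ cos Δλ = 0.502483,  By = cos φ₂ sin Δλ = 0.000458
φₘ = atan2(sin φ₁ + sin φ₂, √((cos φ₁ + Bx)² + By²)) = 59.98084°
λₘ = λ₁ + atan2(By, cos φ₁ + Bx) = 107.80428°

59.981°N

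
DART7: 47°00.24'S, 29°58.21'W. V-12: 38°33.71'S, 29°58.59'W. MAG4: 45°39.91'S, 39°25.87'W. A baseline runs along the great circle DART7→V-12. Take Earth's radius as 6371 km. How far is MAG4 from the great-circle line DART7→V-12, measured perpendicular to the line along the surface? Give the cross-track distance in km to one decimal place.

733.4 km

DART7: φ = -47.00400°, λ = -29.97017°
V-12: φ = -38.56183°, λ = -29.97650°
MAG4: φ = -45.66517°, λ = -39.43117°
δ₁₃ = central angle DART7→MAG4 = 0.116303 rad  (haversine)
θ₁₃ = bearing DART7→MAG4 = 278.131°,  θ₁₂ = bearing DART7→V-12 = 359.966°
dₓₜ = R·arcsin(sin δ₁₃ · sin(θ₁₃ − θ₁₂)) = 6371·arcsin(0.11604·sin(-81.835°)) = -733.422 km
|dₓₜ| = 733.422 km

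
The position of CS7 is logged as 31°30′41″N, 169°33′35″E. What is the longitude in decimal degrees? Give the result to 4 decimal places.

169° + 33′/60 + 35″/3600 = 169 + 0.55000 + 0.00972 = 169.5597°

169.5597°E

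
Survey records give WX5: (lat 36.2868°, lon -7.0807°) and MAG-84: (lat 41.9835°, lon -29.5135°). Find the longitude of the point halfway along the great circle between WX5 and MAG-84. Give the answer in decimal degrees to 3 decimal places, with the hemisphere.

17.837°W

Bx = cos φ₂ cos Δλ = 0.687087,  By = cos φ₂ sin Δλ = -0.283657
φₘ = atan2(sin φ₁ + sin φ₂, √((cos φ₁ + Bx)² + By²)) = 39.67622°
λₘ = λ₁ + atan2(By, cos φ₁ + Bx) = -17.83713°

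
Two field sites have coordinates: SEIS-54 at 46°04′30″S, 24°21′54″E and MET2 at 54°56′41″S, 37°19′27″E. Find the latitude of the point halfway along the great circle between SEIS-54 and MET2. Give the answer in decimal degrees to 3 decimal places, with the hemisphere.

50.688°S

SEIS-54: φ = -46.07500°, λ = +24.36500°
MET2: φ = -54.94472°, λ = +37.32417°
Bx = cos φ₂ cos Δλ = 0.559737,  By = cos φ₂ sin Δλ = 0.128805
φₘ = atan2(sin φ₁ + sin φ₂, √((cos φ₁ + Bx)² + By²)) = -50.68835°
λₘ = λ₁ + atan2(By, cos φ₁ + Bx) = 30.23215°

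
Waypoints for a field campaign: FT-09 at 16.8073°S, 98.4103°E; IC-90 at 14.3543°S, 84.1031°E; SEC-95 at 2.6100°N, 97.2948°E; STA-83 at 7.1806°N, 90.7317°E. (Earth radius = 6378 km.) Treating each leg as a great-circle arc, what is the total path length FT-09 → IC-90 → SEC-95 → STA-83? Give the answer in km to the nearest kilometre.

FT-09→IC-90: c = 0.244245 rad, d = 1557.80 km
IC-90→SEC-95: c = 0.373793 rad, d = 2384.05 km
SEC-95→STA-83: c = 0.139219 rad, d = 887.94 km
Total = 1557.80 + 2384.05 + 887.94 = 4829.79 km

4830 km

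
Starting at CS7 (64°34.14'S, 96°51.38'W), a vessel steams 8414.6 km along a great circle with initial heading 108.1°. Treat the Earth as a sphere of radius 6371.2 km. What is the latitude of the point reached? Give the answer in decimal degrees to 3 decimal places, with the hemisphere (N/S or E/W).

CS7: φ = -64.56900°, λ = -96.85633°
δ = d/R = 8414.6/6371.2 = 1.320725 rad
φ₂ = arcsin(sin φ₁ cos δ + cos φ₁ sin δ cos θ)
   = arcsin(-0.90310·0.24747 + 0.42942·0.96889·-0.31068) = -20.65599°
λ₂ = λ₁ + atan2(sin θ sin δ cos φ₁, cos δ − sin φ₁ sin φ₂) = 3.33580°

20.656°S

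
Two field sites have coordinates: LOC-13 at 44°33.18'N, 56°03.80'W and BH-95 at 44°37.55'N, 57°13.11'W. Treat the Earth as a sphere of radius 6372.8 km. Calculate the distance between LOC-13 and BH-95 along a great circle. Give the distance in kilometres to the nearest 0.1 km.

LOC-13: φ = +44.55300°, λ = -56.06333°
BH-95: φ = +44.62583°, λ = -57.21850°
Δφ = 0.0728°,  Δλ = -1.1552°
a = sin²(Δφ/2) + cos φ₁ cos φ₂ sin²(Δλ/2) = 0.000052
c = 2·arcsin(√a) = 0.014414 rad = 0.8259°
d = R·c = 6372.8 × 0.014414 = 91.9 km

91.9 km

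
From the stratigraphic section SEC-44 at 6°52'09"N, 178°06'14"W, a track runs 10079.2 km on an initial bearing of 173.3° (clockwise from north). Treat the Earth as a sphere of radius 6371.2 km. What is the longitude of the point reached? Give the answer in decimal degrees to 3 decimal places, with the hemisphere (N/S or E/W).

SEC-44: φ = +6.86917°, λ = -178.10389°
δ = d/R = 10079.2/6371.2 = 1.581994 rad
φ₂ = arcsin(sin φ₁ cos δ + cos φ₁ sin δ cos θ)
   = arcsin(0.11960·-0.01120 + 0.99282·0.99994·-0.99317) = -80.86570°
λ₂ = λ₁ + atan2(sin θ sin δ cos φ₁, cos δ − sin φ₁ sin φ₂) = -130.80585°

130.806°W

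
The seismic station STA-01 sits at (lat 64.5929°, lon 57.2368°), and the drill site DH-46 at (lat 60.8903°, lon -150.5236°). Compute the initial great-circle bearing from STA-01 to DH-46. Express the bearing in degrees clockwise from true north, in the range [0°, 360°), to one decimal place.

16.5°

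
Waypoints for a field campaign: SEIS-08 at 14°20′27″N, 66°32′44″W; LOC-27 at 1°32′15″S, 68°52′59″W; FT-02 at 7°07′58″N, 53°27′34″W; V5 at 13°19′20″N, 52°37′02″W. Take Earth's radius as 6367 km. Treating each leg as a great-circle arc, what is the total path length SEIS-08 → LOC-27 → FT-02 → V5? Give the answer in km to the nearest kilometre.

SEIS-08: φ = +14.34083°, λ = -66.54556°
LOC-27: φ = -1.53750°, λ = -68.88306°
FT-02: φ = +7.13278°, λ = -53.45944°
V5: φ = +13.32222°, λ = -52.61722°
SEIS-08→LOC-27: c = 0.280060 rad, d = 1783.14 km
LOC-27→FT-02: c = 0.308304 rad, d = 1962.97 km
FT-02→V5: c = 0.108989 rad, d = 693.94 km
Total = 1783.14 + 1962.97 + 693.94 = 4440.04 km

4440 km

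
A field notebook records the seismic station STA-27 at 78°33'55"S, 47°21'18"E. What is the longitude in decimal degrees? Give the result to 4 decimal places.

47° + 21′/60 + 18″/3600 = 47 + 0.35000 + 0.00500 = 47.3550°

47.3550°E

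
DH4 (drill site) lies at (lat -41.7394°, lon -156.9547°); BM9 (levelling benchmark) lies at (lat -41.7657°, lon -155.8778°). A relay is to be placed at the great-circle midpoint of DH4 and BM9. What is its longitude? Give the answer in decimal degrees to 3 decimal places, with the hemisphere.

156.416°W

Bx = cos φ₂ cos Δλ = 0.745743,  By = cos φ₂ sin Δλ = 0.014018
φₘ = atan2(sin φ₁ + sin φ₂, √((cos φ₁ + Bx)² + By²)) = -41.75381°
λₘ = λ₁ + atan2(By, cos φ₁ + Bx) = -156.41636°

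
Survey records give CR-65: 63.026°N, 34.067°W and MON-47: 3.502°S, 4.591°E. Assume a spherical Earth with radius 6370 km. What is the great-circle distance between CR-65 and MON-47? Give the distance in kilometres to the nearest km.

8071 km

Δφ = -66.5280°,  Δλ = 38.6580°
a = sin²(Δφ/2) + cos φ₁ cos φ₂ sin²(Δλ/2) = 0.350450
c = 2·arcsin(√a) = 1.267046 rad = 72.5964°
d = R·c = 6370 × 1.267046 = 8071.1 km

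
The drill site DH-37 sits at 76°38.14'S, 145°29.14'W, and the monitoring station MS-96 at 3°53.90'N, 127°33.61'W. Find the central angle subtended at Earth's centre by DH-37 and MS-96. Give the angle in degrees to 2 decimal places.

DH-37: φ = -76.63567°, λ = -145.48567°
MS-96: φ = +3.89833°, λ = -127.56017°
Δφ = 80.5340°,  Δλ = 17.9255°
a = sin²(Δφ/2) + cos φ₁ cos φ₂ sin²(Δλ/2) = 0.423366
c = 2·arcsin(√a) = 1.416922 rad = 81.1836°

81.18°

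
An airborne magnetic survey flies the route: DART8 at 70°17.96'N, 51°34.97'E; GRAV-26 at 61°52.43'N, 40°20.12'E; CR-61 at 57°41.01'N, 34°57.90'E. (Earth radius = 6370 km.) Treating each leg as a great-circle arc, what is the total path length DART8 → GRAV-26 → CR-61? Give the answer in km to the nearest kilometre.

DART8: φ = +70.29933°, λ = +51.58283°
GRAV-26: φ = +61.87383°, λ = +40.33533°
CR-61: φ = +57.68350°, λ = +34.96500°
DART8→GRAV-26: c = 0.166596 rad, d = 1061.21 km
GRAV-26→CR-61: c = 0.086969 rad, d = 553.99 km
Total = 1061.21 + 553.99 = 1615.20 km

1615 km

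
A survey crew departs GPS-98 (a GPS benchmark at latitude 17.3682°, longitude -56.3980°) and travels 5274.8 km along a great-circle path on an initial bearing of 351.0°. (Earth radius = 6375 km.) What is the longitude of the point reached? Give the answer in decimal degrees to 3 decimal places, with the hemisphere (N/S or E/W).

71.429°W

δ = d/R = 5274.8/6375 = 0.827420 rad
φ₂ = arcsin(sin φ₁ cos δ + cos φ₁ sin δ cos θ)
   = arcsin(0.29851·0.67678 + 0.95441·0.73619·0.98769) = 63.63679°
λ₂ = λ₁ + atan2(sin θ sin δ cos φ₁, cos δ − sin φ₁ sin φ₂) = -71.42925°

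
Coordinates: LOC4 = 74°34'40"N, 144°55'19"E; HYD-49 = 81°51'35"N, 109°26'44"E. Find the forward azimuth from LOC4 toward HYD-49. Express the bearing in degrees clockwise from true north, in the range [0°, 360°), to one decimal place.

331.6°

LOC4: φ = +74.57778°, λ = +144.92194°
HYD-49: φ = +81.85972°, λ = +109.44556°
Δλ = -35.4764°
y = sin Δλ · cos φ₂ = -0.082178
x = cos φ₁ sin φ₂ − sin φ₁ cos φ₂ cos Δλ = 0.152092
θ = atan2(y, x) = -28.3832° → 331.6168° (mod 360°)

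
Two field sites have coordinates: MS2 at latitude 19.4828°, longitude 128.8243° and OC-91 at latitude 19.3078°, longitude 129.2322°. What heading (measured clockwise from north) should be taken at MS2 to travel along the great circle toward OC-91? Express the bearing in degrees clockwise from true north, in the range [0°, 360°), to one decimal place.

Δλ = 0.4079°
y = sin Δλ · cos φ₂ = 0.006719
x = cos φ₁ sin φ₂ − sin φ₁ cos φ₂ cos Δλ = -0.003046
θ = atan2(y, x) = 114.3901° → 114.3901° (mod 360°)

114.4°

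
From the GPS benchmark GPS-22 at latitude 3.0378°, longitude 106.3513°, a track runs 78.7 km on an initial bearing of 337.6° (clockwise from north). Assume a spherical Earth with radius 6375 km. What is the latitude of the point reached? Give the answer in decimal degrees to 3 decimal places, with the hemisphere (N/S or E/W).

δ = d/R = 78.7/6375 = 0.012345 rad
φ₂ = arcsin(sin φ₁ cos δ + cos φ₁ sin δ cos θ)
   = arcsin(0.05299·0.99992 + 0.99859·0.01234·0.92455) = 3.69172°
λ₂ = λ₁ + atan2(sin θ sin δ cos φ₁, cos δ − sin φ₁ sin φ₂) = 106.08121°

3.692°N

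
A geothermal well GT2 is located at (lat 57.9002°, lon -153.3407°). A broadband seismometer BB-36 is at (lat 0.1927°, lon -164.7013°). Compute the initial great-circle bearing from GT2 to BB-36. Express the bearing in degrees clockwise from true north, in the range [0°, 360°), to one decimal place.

Δλ = -11.3606°
y = sin Δλ · cos φ₂ = -0.196982
x = cos φ₁ sin φ₂ − sin φ₁ cos φ₂ cos Δλ = -0.828734
θ = atan2(y, x) = -166.6295° → 193.3705° (mod 360°)

193.4°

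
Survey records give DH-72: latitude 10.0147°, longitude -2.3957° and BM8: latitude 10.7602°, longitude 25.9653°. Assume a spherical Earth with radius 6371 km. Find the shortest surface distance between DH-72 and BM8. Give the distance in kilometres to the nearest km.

3102 km

Δφ = 0.7455°,  Δλ = 28.3610°
a = sin²(Δφ/2) + cos φ₁ cos φ₂ sin²(Δλ/2) = 0.058103
c = 2·arcsin(√a) = 0.486885 rad = 27.8965°
d = R·c = 6371 × 0.486885 = 3101.9 km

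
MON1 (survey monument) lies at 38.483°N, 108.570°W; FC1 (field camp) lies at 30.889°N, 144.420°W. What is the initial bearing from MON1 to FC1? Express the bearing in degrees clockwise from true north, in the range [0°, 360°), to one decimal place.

Δλ = -35.8500°
y = sin Δλ · cos φ₂ = -0.502597
x = cos φ₁ sin φ₂ − sin φ₁ cos φ₂ cos Δλ = -0.030984
θ = atan2(y, x) = -93.5277° → 266.4723° (mod 360°)

266.5°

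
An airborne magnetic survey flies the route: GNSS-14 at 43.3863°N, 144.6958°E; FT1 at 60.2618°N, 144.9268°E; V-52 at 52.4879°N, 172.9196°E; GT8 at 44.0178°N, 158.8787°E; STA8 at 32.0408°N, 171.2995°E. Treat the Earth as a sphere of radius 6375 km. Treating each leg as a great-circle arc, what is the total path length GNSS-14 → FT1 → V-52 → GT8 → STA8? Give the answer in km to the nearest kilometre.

6903 km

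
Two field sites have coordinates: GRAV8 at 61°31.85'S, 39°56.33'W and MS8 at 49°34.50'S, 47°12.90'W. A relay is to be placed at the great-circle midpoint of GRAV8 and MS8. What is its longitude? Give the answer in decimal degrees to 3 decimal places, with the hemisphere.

44.133°W

GRAV8: φ = -61.53083°, λ = -39.93883°
MS8: φ = -49.57500°, λ = -47.21500°
Bx = cos φ₂ cos Δλ = 0.643230,  By = cos φ₂ sin Δλ = -0.082128
φₘ = atan2(sin φ₁ + sin φ₂, √((cos φ₁ + Bx)² + By²)) = -55.60555°
λₘ = λ₁ + atan2(By, cos φ₁ + Bx) = -44.13305°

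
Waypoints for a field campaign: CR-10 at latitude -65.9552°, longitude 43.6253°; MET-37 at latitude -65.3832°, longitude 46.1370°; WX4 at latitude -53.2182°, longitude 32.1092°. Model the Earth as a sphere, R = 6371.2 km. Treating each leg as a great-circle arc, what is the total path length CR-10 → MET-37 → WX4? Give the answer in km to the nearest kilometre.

CR-10→MET-37: c = 0.020635 rad, d = 131.47 km
MET-37→WX4: c = 0.245126 rad, d = 1561.75 km
Total = 131.47 + 1561.75 = 1693.21 km

1693 km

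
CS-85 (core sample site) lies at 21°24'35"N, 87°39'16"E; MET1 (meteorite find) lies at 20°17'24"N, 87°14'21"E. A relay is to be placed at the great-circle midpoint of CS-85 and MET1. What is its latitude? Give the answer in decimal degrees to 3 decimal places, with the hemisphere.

CS-85: φ = +21.40972°, λ = +87.65444°
MET1: φ = +20.29000°, λ = +87.23917°
Bx = cos φ₂ cos Δλ = 0.937925,  By = cos φ₂ sin Δλ = -0.006798
φₘ = atan2(sin φ₁ + sin φ₂, √((cos φ₁ + Bx)² + By²)) = 20.84999°
λₘ = λ₁ + atan2(By, cos φ₁ + Bx) = 87.44603°

20.850°N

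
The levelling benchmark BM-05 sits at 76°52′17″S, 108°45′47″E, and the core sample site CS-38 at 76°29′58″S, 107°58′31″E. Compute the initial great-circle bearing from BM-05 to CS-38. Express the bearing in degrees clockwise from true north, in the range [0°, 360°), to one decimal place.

333.6°

BM-05: φ = -76.87139°, λ = +108.76306°
CS-38: φ = -76.49944°, λ = +107.97528°
Δλ = -0.7878°
y = sin Δλ · cos φ₂ = -0.003210
x = cos φ₁ sin φ₂ − sin φ₁ cos φ₂ cos Δλ = 0.006470
θ = atan2(y, x) = -26.3854° → 333.6146° (mod 360°)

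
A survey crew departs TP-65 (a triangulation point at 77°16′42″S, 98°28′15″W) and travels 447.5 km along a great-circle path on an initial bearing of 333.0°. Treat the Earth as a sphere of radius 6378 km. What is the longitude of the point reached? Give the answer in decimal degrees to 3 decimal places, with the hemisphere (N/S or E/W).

104.942°W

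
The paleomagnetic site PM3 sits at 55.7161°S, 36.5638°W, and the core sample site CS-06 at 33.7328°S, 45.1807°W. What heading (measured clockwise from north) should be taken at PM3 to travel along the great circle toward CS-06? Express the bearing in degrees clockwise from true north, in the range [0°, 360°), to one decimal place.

341.2°

Δλ = -8.6169°
y = sin Δλ · cos φ₂ = -0.124602
x = cos φ₁ sin φ₂ − sin φ₁ cos φ₂ cos Δλ = 0.366580
θ = atan2(y, x) = -18.7730° → 341.2270° (mod 360°)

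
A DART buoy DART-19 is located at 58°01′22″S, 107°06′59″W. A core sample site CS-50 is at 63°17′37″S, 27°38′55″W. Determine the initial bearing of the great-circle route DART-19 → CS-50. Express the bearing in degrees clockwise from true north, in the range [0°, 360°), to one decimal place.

132.4°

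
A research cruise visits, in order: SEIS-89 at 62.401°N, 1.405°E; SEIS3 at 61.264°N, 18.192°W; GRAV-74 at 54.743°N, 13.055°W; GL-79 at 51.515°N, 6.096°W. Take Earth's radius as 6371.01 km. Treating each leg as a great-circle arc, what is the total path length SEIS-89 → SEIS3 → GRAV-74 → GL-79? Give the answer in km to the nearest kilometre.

2404 km

SEIS-89→SEIS3: c = 0.162033 rad, d = 1032.32 km
SEIS3→GRAV-74: c = 0.123240 rad, d = 785.16 km
GRAV-74→GL-79: c = 0.092043 rad, d = 586.41 km
Total = 1032.32 + 785.16 + 586.41 = 2403.89 km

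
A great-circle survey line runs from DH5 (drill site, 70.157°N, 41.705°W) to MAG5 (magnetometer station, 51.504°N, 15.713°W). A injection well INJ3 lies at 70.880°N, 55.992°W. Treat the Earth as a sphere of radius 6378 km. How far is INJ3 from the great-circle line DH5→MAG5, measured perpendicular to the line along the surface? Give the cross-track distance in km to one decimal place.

254.1 km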